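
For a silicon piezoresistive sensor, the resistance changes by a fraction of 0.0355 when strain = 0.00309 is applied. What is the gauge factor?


Step 1: Identify values.
dR/R = 0.0355, strain = 0.00309
Step 2: GF = (dR/R) / strain = 0.0355 / 0.00309
GF = 11.5


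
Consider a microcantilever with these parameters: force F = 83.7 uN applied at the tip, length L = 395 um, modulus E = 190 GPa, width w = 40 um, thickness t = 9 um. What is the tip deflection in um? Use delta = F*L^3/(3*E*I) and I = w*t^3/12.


Step 1: Calculate the second moment of area.
I = w * t^3 / 12 = 40 * 9^3 / 12 = 2430.0 um^4
Step 2: Convert E to consistent units (1 GPa = 1000 uN/um^2).
E = 190 GPa = 190000 uN/um^2
Step 3: Calculate tip deflection.
delta = F * L^3 / (3 * E * I)
delta = 83.7 * 395^3 / (3 * 190000 * 2430.0)
delta = 3.7242 um


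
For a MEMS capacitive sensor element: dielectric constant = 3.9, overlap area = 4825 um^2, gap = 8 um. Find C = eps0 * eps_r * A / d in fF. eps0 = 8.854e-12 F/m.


Step 1: Convert area to m^2: A = 4825e-12 m^2
Step 2: Convert gap to m: d = 8e-6 m
Step 3: C = eps0 * eps_r * A / d
C = 8.854e-12 * 3.9 * 4825e-12 / 8e-6
Step 4: Convert to fF (multiply by 1e15).
C = 20.83 fF


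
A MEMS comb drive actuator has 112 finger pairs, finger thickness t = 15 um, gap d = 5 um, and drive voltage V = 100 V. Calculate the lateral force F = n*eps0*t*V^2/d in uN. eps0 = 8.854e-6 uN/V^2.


Step 1: Parameters: n=112, eps0=8.854e-6 uN/V^2, t=15 um, V=100 V, d=5 um
Step 2: V^2 = 10000
Step 3: F = 112 * 8.854e-6 * 15 * 10000 / 5
F = 29.749 uN


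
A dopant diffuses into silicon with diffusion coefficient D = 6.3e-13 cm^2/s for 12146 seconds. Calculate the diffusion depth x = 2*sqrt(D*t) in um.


Step 1: Compute D*t = 6.3e-13 * 12146 = 7.65198e-09 cm^2
Step 2: sqrt(D*t) = 8.7476e-05 cm
Step 3: x = 2 * 8.7476e-05 cm = 1.74952e-04 cm
Step 4: Convert to um (1 cm = 1e4 um): x = 1.75 um


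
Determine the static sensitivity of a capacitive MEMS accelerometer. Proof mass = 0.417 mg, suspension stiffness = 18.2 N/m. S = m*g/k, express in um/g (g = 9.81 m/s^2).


Step 1: Convert mass: m = 0.417 mg = 4.17e-07 kg
Step 2: S = m * g / k = 4.17e-07 * 9.81 / 18.2
Step 3: S = 2.25e-07 m/g
Step 4: Convert to um/g: S = 0.225 um/g


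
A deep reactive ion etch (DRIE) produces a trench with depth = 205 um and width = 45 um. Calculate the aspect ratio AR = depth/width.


Step 1: AR = depth / width
Step 2: AR = 205 / 45
AR = 4.6


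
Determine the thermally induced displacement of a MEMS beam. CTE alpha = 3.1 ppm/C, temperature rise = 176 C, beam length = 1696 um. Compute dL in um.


Step 1: Convert CTE: alpha = 3.1 ppm/C = 3.1e-6 /C
Step 2: dL = 3.1e-6 * 176 * 1696
dL = 0.9253 um


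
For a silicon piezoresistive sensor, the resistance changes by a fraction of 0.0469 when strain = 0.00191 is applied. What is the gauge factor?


Step 1: Identify values.
dR/R = 0.0469, strain = 0.00191
Step 2: GF = (dR/R) / strain = 0.0469 / 0.00191
GF = 24.6


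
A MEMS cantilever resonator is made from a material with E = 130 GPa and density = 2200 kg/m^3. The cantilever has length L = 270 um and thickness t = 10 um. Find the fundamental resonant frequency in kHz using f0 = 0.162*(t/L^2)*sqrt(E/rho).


Step 1: Convert units to SI.
t_SI = 10e-6 m, L_SI = 270e-6 m
Step 2: Calculate sqrt(E/rho).
sqrt(130e9 / 2200) = 7687.06 m/s
Step 3: Compute f0.
f0 = 0.162 * 10e-6 / (270e-6)^2 * 7687.06 = 170823.6 Hz = 170.82 kHz


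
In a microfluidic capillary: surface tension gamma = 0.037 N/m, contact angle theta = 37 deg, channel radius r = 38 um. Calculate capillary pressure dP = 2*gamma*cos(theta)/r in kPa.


Step 1: cos(37 deg) = 0.7986
Step 2: Convert r to m: r = 38e-6 m
Step 3: dP = 2 * 0.037 * 0.7986 / 38e-6 = 1555.2 Pa
Step 4: Convert Pa to kPa (divide by 1000).
dP = 1.56 kPa


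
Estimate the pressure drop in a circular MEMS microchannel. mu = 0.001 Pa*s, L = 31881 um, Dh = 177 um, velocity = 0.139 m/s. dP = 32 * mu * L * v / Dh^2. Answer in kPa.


Step 1: Convert to SI: L = 31881e-6 m, Dh = 177e-6 m
Step 2: dP = 32 * 0.001 * 31881e-6 * 0.139 / (177e-6)^2
Step 3: dP = 4526.37 Pa
Step 4: Convert to kPa: dP = 4.53 kPa


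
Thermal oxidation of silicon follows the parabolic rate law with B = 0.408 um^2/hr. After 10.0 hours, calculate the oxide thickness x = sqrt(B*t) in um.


Step 1: Compute B*t = 0.408 * 10.0 = 4.08
Step 2: x = sqrt(4.08)
x = 2.02 um


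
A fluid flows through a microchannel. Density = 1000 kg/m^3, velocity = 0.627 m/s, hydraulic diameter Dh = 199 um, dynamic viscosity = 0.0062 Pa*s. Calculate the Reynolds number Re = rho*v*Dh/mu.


Step 1: Convert Dh to meters: Dh = 199e-6 m
Step 2: Re = rho * v * Dh / mu
Re = 1000 * 0.627 * 199e-6 / 0.0062
Re = 20.125


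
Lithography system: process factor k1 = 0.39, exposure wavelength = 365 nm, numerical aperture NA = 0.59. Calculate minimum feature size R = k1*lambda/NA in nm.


Step 1: Identify values: k1 = 0.39, lambda = 365 nm, NA = 0.59
Step 2: R = k1 * lambda / NA
R = 0.39 * 365 / 0.59
R = 241.3 nm


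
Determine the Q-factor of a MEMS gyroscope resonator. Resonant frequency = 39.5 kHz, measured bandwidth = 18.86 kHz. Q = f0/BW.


Step 1: Q = f0 / bandwidth
Step 2: Q = 39.5 / 18.86
Q = 2.1


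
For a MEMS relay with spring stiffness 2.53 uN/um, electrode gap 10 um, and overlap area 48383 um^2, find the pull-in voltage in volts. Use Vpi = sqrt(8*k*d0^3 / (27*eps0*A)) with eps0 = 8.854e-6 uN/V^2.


Step 1: Compute numerator: 8 * k * d0^3 = 8 * 2.53 * 10^3 = 20240.0
Step 2: Compute denominator: 27 * eps0 * A = 27 * 8.854e-6 * 48383 = 11.566343
Step 3: Vpi = sqrt(20240.0 / 11.566343)
Vpi = 41.83 V


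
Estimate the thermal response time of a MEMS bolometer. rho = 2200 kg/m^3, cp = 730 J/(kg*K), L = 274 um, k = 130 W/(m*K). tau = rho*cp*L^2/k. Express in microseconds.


Step 1: Convert L to m: L = 274e-6 m
Step 2: L^2 = (274e-6)^2 = 7.5076e-08 m^2
Step 3: tau = 2200 * 730 * 7.5076e-08 / 130 = 9.2747735e-04 s
Step 4: Convert to microseconds (multiply by 1e6).
tau = 927.477 us


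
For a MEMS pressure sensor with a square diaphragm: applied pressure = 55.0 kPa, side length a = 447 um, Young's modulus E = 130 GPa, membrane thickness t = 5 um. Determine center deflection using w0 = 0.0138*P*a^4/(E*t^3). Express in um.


Step 1: Convert pressure to compatible units (E is in GPa, so P in GPa).
P = 55.0 kPa = 55.0e-6 GPa
Step 2: Compute numerator: 0.0138 * P * a^4.
a^4 = 447^4 = 39923636481
numerator = 0.0138 * 55.0e-6 * 39923636481 = 3.030204e+04
Step 3: Compute denominator: E * t^3 = 130 * 5^3 = 16250
Step 4: w0 = numerator / denominator = 3.030204e+04 / 16250 = 1.8647 um


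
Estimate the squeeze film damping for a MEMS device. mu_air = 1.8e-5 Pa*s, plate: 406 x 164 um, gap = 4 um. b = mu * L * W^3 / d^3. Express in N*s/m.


Step 1: Convert to SI.
L = 406e-6 m, W = 164e-6 m, d = 4e-6 m
Step 2: W^3 = (164e-6)^3 = 4.41e-12 m^3
Step 3: d^3 = (4e-6)^3 = 6.40e-17 m^3
Step 4: b = 1.8e-5 * 406e-6 * 4.41e-12 / 6.40e-17
b = 5.04e-04 N*s/m


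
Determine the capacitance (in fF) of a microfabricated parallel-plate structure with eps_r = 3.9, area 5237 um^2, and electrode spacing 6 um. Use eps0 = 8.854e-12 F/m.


Step 1: Convert area to m^2: A = 5237e-12 m^2
Step 2: Convert gap to m: d = 6e-6 m
Step 3: C = eps0 * eps_r * A / d
C = 8.854e-12 * 3.9 * 5237e-12 / 6e-6
Step 4: Convert to fF (multiply by 1e15).
C = 30.14 fF


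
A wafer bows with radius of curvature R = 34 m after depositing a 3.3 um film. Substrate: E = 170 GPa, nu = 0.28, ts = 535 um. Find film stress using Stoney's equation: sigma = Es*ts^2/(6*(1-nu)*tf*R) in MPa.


Step 1: Compute numerator: Es * ts^2 = 170 * 535^2 = 48658250 (GPa*um^2)
Step 2: Compute denominator (R in um): 6*(1-nu)*tf*R = 6*0.72*3.3*34e6 = 484704000.0 (um^2)
Step 3: sigma (GPa) = 48658250 / 484704000.0 = 1.00388e-01 GPa
Step 4: Convert to MPa (x1000): sigma = 100.4 MPa


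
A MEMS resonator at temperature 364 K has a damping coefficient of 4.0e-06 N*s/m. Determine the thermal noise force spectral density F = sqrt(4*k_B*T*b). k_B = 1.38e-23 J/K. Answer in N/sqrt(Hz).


Step 1: Compute 4 * k_B * T * b
= 4 * 1.38e-23 * 364 * 4.0e-06
= 8.0371e-26 N^2/Hz
Step 2: F_noise = sqrt(8.0371e-26)
F_noise = 2.83e-13 N/sqrt(Hz)


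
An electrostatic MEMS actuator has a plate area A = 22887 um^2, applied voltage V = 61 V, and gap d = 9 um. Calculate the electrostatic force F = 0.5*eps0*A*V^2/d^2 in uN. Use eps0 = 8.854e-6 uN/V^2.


Step 1: Identify parameters.
eps0 = 8.854e-6 uN/V^2, A = 22887 um^2, V = 61 V, d = 9 um
Step 2: Compute V^2 = 61^2 = 3721
Step 3: Compute d^2 = 9^2 = 81
Step 4: F = 0.5 * 8.854e-6 * 22887 * 3721 / 81
F = 4.655 uN


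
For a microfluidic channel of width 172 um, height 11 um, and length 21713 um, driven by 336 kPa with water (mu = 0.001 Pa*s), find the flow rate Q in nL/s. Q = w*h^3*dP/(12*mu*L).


Step 1: Convert all dimensions to SI (meters).
w = 172e-6 m, h = 11e-6 m, L = 21713e-6 m, dP = 336e3 Pa
Step 2: Q = w * h^3 * dP / (12 * mu * L)
Q = 172e-6 * (11e-6)^3 * 336e3 / (12 * 0.001 * 21713e-6) = 2.9521927e-10 m^3/s
Step 3: Convert Q from m^3/s to nL/s (1 m^3 = 1e12 nL, so multiply by 1e12).
Q = 295.219 nL/s


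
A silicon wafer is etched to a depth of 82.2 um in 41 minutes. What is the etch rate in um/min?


Step 1: Etch rate = depth / time
Step 2: rate = 82.2 / 41
rate = 2.005 um/min


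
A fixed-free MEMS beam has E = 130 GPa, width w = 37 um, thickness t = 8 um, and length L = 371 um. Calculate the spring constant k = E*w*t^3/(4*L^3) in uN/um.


Step 1: Convert E to consistent units (1 GPa = 1000 uN/um^2).
E = 130 GPa = 130000 uN/um^2
Step 2: Compute t^3 = 8^3 = 512
Step 3: Compute L^3 = 371^3 = 51064811
Step 4: k = 130000 * 37 * 512 / (4 * 51064811)
k = 12.0568 uN/um


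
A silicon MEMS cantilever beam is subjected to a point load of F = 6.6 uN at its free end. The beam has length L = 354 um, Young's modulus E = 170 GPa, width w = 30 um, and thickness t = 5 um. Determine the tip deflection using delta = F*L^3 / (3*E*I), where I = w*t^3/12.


Step 1: Calculate the second moment of area.
I = w * t^3 / 12 = 30 * 5^3 / 12 = 312.5 um^4
Step 2: Convert E to consistent units (1 GPa = 1000 uN/um^2).
E = 170 GPa = 170000 uN/um^2
Step 3: Calculate tip deflection.
delta = F * L^3 / (3 * E * I)
delta = 6.6 * 354^3 / (3 * 170000 * 312.5)
delta = 1.8371 um


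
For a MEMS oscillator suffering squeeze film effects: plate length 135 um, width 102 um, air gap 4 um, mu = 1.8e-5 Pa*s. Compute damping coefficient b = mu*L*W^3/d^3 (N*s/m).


Step 1: Convert to SI.
L = 135e-6 m, W = 102e-6 m, d = 4e-6 m
Step 2: W^3 = (102e-6)^3 = 1.06e-12 m^3
Step 3: d^3 = (4e-6)^3 = 6.40e-17 m^3
Step 4: b = 1.8e-5 * 135e-6 * 1.06e-12 / 6.40e-17
b = 4.03e-05 N*s/m


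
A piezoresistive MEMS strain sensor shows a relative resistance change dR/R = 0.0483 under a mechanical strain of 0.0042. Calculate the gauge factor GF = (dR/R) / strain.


Step 1: Identify values.
dR/R = 0.0483, strain = 0.0042
Step 2: GF = (dR/R) / strain = 0.0483 / 0.0042
GF = 11.5


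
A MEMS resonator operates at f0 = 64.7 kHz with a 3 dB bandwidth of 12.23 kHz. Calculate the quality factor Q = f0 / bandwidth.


Step 1: Q = f0 / bandwidth
Step 2: Q = 64.7 / 12.23
Q = 5.3


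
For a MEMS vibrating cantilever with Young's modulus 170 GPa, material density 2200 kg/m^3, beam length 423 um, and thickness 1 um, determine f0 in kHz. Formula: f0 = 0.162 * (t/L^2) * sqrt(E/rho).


Step 1: Convert units to SI.
t_SI = 1e-6 m, L_SI = 423e-6 m
Step 2: Calculate sqrt(E/rho).
sqrt(170e9 / 2200) = 8790.49 m/s
Step 3: Compute f0.
f0 = 0.162 * 1e-6 / (423e-6)^2 * 8790.49 = 7958.8 Hz = 7.96 kHz


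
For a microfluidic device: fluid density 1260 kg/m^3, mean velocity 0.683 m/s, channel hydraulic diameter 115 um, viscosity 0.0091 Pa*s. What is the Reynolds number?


Step 1: Convert Dh to meters: Dh = 115e-6 m
Step 2: Re = rho * v * Dh / mu
Re = 1260 * 0.683 * 115e-6 / 0.0091
Re = 10.875


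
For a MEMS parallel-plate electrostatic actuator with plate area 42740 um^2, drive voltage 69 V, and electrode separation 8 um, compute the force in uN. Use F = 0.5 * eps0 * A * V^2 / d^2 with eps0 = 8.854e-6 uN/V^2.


Step 1: Identify parameters.
eps0 = 8.854e-6 uN/V^2, A = 42740 um^2, V = 69 V, d = 8 um
Step 2: Compute V^2 = 69^2 = 4761
Step 3: Compute d^2 = 8^2 = 64
Step 4: F = 0.5 * 8.854e-6 * 42740 * 4761 / 64
F = 14.075 uN


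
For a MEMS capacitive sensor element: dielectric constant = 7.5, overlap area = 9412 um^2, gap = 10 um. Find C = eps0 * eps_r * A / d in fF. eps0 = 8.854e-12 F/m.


Step 1: Convert area to m^2: A = 9412e-12 m^2
Step 2: Convert gap to m: d = 10e-6 m
Step 3: C = eps0 * eps_r * A / d
C = 8.854e-12 * 7.5 * 9412e-12 / 10e-6
Step 4: Convert to fF (multiply by 1e15).
C = 62.5 fF


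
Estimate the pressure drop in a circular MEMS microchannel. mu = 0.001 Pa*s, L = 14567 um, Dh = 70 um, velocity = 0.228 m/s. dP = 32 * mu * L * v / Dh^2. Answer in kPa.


Step 1: Convert to SI: L = 14567e-6 m, Dh = 70e-6 m
Step 2: dP = 32 * 0.001 * 14567e-6 * 0.228 / (70e-6)^2
Step 3: dP = 21689.97 Pa
Step 4: Convert to kPa: dP = 21.69 kPa


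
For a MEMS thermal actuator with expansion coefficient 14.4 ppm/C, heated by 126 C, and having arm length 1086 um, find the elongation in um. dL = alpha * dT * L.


Step 1: Convert CTE: alpha = 14.4 ppm/C = 14.4e-6 /C
Step 2: dL = 14.4e-6 * 126 * 1086
dL = 1.9704 um


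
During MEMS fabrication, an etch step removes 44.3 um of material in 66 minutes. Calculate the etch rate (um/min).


Step 1: Etch rate = depth / time
Step 2: rate = 44.3 / 66
rate = 0.671 um/min


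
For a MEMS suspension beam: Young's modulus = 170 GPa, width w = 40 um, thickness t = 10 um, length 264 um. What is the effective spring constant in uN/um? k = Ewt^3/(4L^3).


Step 1: Convert E to consistent units (1 GPa = 1000 uN/um^2).
E = 170 GPa = 170000 uN/um^2
Step 2: Compute t^3 = 10^3 = 1000
Step 3: Compute L^3 = 264^3 = 18399744
Step 4: k = 170000 * 40 * 1000 / (4 * 18399744)
k = 92.3926 uN/um


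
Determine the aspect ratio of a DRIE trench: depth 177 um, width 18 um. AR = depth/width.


Step 1: AR = depth / width
Step 2: AR = 177 / 18
AR = 9.8


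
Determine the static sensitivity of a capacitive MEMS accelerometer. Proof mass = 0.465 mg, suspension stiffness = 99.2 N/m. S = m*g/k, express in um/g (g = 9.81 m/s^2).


Step 1: Convert mass: m = 0.465 mg = 4.65e-07 kg
Step 2: S = m * g / k = 4.65e-07 * 9.81 / 99.2
Step 3: S = 4.60e-08 m/g
Step 4: Convert to um/g: S = 0.046 um/g


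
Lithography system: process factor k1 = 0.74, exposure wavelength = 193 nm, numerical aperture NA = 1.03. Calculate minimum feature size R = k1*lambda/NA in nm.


Step 1: Identify values: k1 = 0.74, lambda = 193 nm, NA = 1.03
Step 2: R = k1 * lambda / NA
R = 0.74 * 193 / 1.03
R = 138.7 nm


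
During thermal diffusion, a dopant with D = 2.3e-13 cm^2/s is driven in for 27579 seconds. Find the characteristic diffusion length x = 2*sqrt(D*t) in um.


Step 1: Compute D*t = 2.3e-13 * 27579 = 6.34317e-09 cm^2
Step 2: sqrt(D*t) = 7.9644e-05 cm
Step 3: x = 2 * 7.9644e-05 cm = 1.59288e-04 cm
Step 4: Convert to um (1 cm = 1e4 um): x = 1.593 um


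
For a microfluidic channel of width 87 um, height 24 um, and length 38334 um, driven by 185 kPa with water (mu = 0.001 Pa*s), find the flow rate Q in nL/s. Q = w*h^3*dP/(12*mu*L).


Step 1: Convert all dimensions to SI (meters).
w = 87e-6 m, h = 24e-6 m, L = 38334e-6 m, dP = 185e3 Pa
Step 2: Q = w * h^3 * dP / (12 * mu * L)
Q = 87e-6 * (24e-6)^3 * 185e3 / (12 * 0.001 * 38334e-6) = 4.8368133e-10 m^3/s
Step 3: Convert Q from m^3/s to nL/s (1 m^3 = 1e12 nL, so multiply by 1e12).
Q = 483.681 nL/s


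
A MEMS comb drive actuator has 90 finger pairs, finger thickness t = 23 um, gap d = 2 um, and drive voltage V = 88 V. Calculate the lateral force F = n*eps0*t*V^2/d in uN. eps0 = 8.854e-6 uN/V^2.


Step 1: Parameters: n=90, eps0=8.854e-6 uN/V^2, t=23 um, V=88 V, d=2 um
Step 2: V^2 = 7744
Step 3: F = 90 * 8.854e-6 * 23 * 7744 / 2
F = 70.965 uN


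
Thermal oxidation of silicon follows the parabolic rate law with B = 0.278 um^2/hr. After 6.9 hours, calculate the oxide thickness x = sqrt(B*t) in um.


Step 1: Compute B*t = 0.278 * 6.9 = 1.9182
Step 2: x = sqrt(1.9182)
x = 1.385 um


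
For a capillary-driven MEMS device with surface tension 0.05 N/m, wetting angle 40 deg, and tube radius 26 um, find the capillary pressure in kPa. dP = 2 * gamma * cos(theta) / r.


Step 1: cos(40 deg) = 0.766
Step 2: Convert r to m: r = 26e-6 m
Step 3: dP = 2 * 0.05 * 0.766 / 26e-6 = 2946.2 Pa
Step 4: Convert Pa to kPa (divide by 1000).
dP = 2.95 kPa


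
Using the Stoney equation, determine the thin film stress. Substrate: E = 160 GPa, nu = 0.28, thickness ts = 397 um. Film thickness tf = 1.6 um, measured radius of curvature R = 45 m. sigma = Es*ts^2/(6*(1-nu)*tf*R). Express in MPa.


Step 1: Compute numerator: Es * ts^2 = 160 * 397^2 = 25217440 (GPa*um^2)
Step 2: Compute denominator (R in um): 6*(1-nu)*tf*R = 6*0.72*1.6*45e6 = 311040000.0 (um^2)
Step 3: sigma (GPa) = 25217440 / 311040000.0 = 8.1075e-02 GPa
Step 4: Convert to MPa (x1000): sigma = 81.1 MPa


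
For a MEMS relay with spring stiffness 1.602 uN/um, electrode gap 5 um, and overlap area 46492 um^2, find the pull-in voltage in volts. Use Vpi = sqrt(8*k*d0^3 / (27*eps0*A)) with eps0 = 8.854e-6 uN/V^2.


Step 1: Compute numerator: 8 * k * d0^3 = 8 * 1.602 * 5^3 = 1602.0
Step 2: Compute denominator: 27 * eps0 * A = 27 * 8.854e-6 * 46492 = 11.114285
Step 3: Vpi = sqrt(1602.0 / 11.114285)
Vpi = 12.01 V


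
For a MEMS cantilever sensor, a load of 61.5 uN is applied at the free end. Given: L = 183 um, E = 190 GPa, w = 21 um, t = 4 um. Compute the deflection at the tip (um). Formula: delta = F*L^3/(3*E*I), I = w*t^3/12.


Step 1: Calculate the second moment of area.
I = w * t^3 / 12 = 21 * 4^3 / 12 = 112.0 um^4
Step 2: Convert E to consistent units (1 GPa = 1000 uN/um^2).
E = 190 GPa = 190000 uN/um^2
Step 3: Calculate tip deflection.
delta = F * L^3 / (3 * E * I)
delta = 61.5 * 183^3 / (3 * 190000 * 112.0)
delta = 5.9039 um


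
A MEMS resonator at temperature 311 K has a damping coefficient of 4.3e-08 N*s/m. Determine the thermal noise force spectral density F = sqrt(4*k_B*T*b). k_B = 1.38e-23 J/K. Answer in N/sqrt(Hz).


Step 1: Compute 4 * k_B * T * b
= 4 * 1.38e-23 * 311 * 4.3e-08
= 7.3819e-28 N^2/Hz
Step 2: F_noise = sqrt(7.3819e-28)
F_noise = 2.72e-14 N/sqrt(Hz)


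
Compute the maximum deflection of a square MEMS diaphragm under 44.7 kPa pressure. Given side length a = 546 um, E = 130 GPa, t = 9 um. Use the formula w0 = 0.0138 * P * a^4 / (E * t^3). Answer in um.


Step 1: Convert pressure to compatible units (E is in GPa, so P in GPa).
P = 44.7 kPa = 44.7e-6 GPa
Step 2: Compute numerator: 0.0138 * P * a^4.
a^4 = 546^4 = 88873149456
numerator = 0.0138 * 44.7e-6 * 88873149456 = 5.48223e+04
Step 3: Compute denominator: E * t^3 = 130 * 9^3 = 94770
Step 4: w0 = numerator / denominator = 5.48223e+04 / 94770 = 0.5785 um


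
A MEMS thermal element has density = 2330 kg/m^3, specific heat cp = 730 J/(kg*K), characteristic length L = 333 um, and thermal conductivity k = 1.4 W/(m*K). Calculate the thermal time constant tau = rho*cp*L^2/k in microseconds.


Step 1: Convert L to m: L = 333e-6 m
Step 2: L^2 = (333e-6)^2 = 1.10889e-07 m^2
Step 3: tau = 2330 * 730 * 1.10889e-07 / 1.4 = 1.3472221436e-01 s
Step 4: Convert to microseconds (multiply by 1e6).
tau = 134722.214 us


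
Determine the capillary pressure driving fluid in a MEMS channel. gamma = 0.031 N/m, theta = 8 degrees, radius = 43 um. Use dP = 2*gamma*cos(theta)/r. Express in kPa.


Step 1: cos(8 deg) = 0.9903
Step 2: Convert r to m: r = 43e-6 m
Step 3: dP = 2 * 0.031 * 0.9903 / 43e-6 = 1427.9 Pa
Step 4: Convert Pa to kPa (divide by 1000).
dP = 1.43 kPa


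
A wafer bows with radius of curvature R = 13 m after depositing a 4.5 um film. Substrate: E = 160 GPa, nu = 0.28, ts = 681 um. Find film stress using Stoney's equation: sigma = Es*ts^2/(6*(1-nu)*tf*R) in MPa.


Step 1: Compute numerator: Es * ts^2 = 160 * 681^2 = 74201760 (GPa*um^2)
Step 2: Compute denominator (R in um): 6*(1-nu)*tf*R = 6*0.72*4.5*13e6 = 252720000.0 (um^2)
Step 3: sigma (GPa) = 74201760 / 252720000.0 = 2.93613e-01 GPa
Step 4: Convert to MPa (x1000): sigma = 293.6 MPa


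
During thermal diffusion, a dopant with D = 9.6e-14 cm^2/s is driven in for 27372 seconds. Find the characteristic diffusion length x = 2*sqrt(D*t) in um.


Step 1: Compute D*t = 9.6e-14 * 27372 = 2.627712e-09 cm^2
Step 2: sqrt(D*t) = 5.12612e-05 cm
Step 3: x = 2 * 5.12612e-05 cm = 1.025224e-04 cm
Step 4: Convert to um (1 cm = 1e4 um): x = 1.025 um


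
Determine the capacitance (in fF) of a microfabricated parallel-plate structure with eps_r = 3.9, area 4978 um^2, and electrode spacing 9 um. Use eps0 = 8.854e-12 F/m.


Step 1: Convert area to m^2: A = 4978e-12 m^2
Step 2: Convert gap to m: d = 9e-6 m
Step 3: C = eps0 * eps_r * A / d
C = 8.854e-12 * 3.9 * 4978e-12 / 9e-6
Step 4: Convert to fF (multiply by 1e15).
C = 19.1 fF


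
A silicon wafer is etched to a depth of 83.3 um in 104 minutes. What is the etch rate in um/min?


Step 1: Etch rate = depth / time
Step 2: rate = 83.3 / 104
rate = 0.801 um/min


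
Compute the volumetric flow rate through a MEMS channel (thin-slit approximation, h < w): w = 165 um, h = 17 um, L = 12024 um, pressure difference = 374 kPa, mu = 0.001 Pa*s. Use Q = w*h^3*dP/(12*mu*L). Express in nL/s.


Step 1: Convert all dimensions to SI (meters).
w = 165e-6 m, h = 17e-6 m, L = 12024e-6 m, dP = 374e3 Pa
Step 2: Q = w * h^3 * dP / (12 * mu * L)
Q = 165e-6 * (17e-6)^3 * 374e3 / (12 * 0.001 * 12024e-6) = 2.10122276e-09 m^3/s
Step 3: Convert Q from m^3/s to nL/s (1 m^3 = 1e12 nL, so multiply by 1e12).
Q = 2101.223 nL/s


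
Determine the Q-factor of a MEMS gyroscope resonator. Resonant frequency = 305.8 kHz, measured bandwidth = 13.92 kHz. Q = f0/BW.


Step 1: Q = f0 / bandwidth
Step 2: Q = 305.8 / 13.92
Q = 22.0


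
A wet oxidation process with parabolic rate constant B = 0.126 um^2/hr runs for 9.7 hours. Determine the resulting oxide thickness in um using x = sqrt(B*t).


Step 1: Compute B*t = 0.126 * 9.7 = 1.2222
Step 2: x = sqrt(1.2222)
x = 1.106 um


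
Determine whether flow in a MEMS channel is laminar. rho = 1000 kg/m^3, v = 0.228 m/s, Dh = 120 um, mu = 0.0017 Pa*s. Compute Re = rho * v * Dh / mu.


Step 1: Convert Dh to meters: Dh = 120e-6 m
Step 2: Re = rho * v * Dh / mu
Re = 1000 * 0.228 * 120e-6 / 0.0017
Re = 16.094
Since Re = 16.094 is below ~2300, the flow is laminar.


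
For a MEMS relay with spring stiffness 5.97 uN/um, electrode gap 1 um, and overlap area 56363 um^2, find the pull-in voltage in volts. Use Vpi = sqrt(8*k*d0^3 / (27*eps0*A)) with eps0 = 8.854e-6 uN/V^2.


Step 1: Compute numerator: 8 * k * d0^3 = 8 * 5.97 * 1^3 = 47.76
Step 2: Compute denominator: 27 * eps0 * A = 27 * 8.854e-6 * 56363 = 13.474026
Step 3: Vpi = sqrt(47.76 / 13.474026)
Vpi = 1.88 V


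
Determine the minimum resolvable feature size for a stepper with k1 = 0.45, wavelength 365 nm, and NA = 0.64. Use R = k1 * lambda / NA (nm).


Step 1: Identify values: k1 = 0.45, lambda = 365 nm, NA = 0.64
Step 2: R = k1 * lambda / NA
R = 0.45 * 365 / 0.64
R = 256.6 nm


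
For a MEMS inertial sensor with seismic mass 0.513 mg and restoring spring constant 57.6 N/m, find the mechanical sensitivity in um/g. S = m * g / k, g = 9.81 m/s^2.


Step 1: Convert mass: m = 0.513 mg = 5.13e-07 kg
Step 2: S = m * g / k = 5.13e-07 * 9.81 / 57.6
Step 3: S = 8.74e-08 m/g
Step 4: Convert to um/g: S = 0.087 um/g


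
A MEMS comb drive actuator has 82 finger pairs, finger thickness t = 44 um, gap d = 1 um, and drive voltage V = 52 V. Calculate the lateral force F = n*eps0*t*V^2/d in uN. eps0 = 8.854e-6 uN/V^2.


Step 1: Parameters: n=82, eps0=8.854e-6 uN/V^2, t=44 um, V=52 V, d=1 um
Step 2: V^2 = 2704
Step 3: F = 82 * 8.854e-6 * 44 * 2704 / 1
F = 86.38 uN


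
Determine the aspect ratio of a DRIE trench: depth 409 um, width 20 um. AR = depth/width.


Step 1: AR = depth / width
Step 2: AR = 409 / 20
AR = 20.5


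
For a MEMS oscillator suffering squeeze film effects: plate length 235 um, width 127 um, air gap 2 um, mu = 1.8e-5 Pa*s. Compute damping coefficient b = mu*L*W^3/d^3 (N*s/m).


Step 1: Convert to SI.
L = 235e-6 m, W = 127e-6 m, d = 2e-6 m
Step 2: W^3 = (127e-6)^3 = 2.05e-12 m^3
Step 3: d^3 = (2e-6)^3 = 8.00e-18 m^3
Step 4: b = 1.8e-5 * 235e-6 * 2.05e-12 / 8.00e-18
b = 1.08e-03 N*s/m


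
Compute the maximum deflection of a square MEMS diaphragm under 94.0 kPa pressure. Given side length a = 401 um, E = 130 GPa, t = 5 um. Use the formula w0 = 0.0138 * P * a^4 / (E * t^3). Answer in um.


Step 1: Convert pressure to compatible units (E is in GPa, so P in GPa).
P = 94.0 kPa = 94.0e-6 GPa
Step 2: Compute numerator: 0.0138 * P * a^4.
a^4 = 401^4 = 25856961601
numerator = 0.0138 * 94.0e-6 * 25856961601 = 3.354165e+04
Step 3: Compute denominator: E * t^3 = 130 * 5^3 = 16250
Step 4: w0 = numerator / denominator = 3.354165e+04 / 16250 = 2.0641 um


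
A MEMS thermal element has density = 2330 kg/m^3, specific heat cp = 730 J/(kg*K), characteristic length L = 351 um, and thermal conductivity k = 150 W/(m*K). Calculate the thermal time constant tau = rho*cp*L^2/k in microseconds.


Step 1: Convert L to m: L = 351e-6 m
Step 2: L^2 = (351e-6)^2 = 1.23201e-07 m^2
Step 3: tau = 2330 * 730 * 1.23201e-07 / 150 = 1.39701721e-03 s
Step 4: Convert to microseconds (multiply by 1e6).
tau = 1397.017 us


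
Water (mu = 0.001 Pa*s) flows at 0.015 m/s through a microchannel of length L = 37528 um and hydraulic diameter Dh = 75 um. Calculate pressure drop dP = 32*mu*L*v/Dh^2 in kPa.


Step 1: Convert to SI: L = 37528e-6 m, Dh = 75e-6 m
Step 2: dP = 32 * 0.001 * 37528e-6 * 0.015 / (75e-6)^2
Step 3: dP = 3202.39 Pa
Step 4: Convert to kPa: dP = 3.2 kPa


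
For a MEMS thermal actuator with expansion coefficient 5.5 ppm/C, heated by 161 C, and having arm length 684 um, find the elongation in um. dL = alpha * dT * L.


Step 1: Convert CTE: alpha = 5.5 ppm/C = 5.5e-6 /C
Step 2: dL = 5.5e-6 * 161 * 684
dL = 0.6057 um


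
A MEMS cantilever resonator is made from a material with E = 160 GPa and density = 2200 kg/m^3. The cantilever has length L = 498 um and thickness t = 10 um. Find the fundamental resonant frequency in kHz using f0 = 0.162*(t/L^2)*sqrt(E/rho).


Step 1: Convert units to SI.
t_SI = 10e-6 m, L_SI = 498e-6 m
Step 2: Calculate sqrt(E/rho).
sqrt(160e9 / 2200) = 8528.03 m/s
Step 3: Compute f0.
f0 = 0.162 * 10e-6 / (498e-6)^2 * 8528.03 = 55706.4 Hz = 55.71 kHz


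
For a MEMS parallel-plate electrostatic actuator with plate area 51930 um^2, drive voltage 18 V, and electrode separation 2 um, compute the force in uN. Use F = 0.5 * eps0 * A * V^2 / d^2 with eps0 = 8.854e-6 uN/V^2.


Step 1: Identify parameters.
eps0 = 8.854e-6 uN/V^2, A = 51930 um^2, V = 18 V, d = 2 um
Step 2: Compute V^2 = 18^2 = 324
Step 3: Compute d^2 = 2^2 = 4
Step 4: F = 0.5 * 8.854e-6 * 51930 * 324 / 4
F = 18.621 uN


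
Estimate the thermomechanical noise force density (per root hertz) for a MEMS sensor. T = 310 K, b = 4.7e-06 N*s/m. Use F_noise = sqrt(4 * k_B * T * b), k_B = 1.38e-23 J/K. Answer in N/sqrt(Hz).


Step 1: Compute 4 * k_B * T * b
= 4 * 1.38e-23 * 310 * 4.7e-06
= 8.0426e-26 N^2/Hz
Step 2: F_noise = sqrt(8.0426e-26)
F_noise = 2.84e-13 N/sqrt(Hz)


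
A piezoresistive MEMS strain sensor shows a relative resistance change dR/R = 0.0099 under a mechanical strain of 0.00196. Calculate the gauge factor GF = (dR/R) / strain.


Step 1: Identify values.
dR/R = 0.0099, strain = 0.00196
Step 2: GF = (dR/R) / strain = 0.0099 / 0.00196
GF = 5.1


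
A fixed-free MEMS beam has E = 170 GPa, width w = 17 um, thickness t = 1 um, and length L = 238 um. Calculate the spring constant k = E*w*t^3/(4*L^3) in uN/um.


Step 1: Convert E to consistent units (1 GPa = 1000 uN/um^2).
E = 170 GPa = 170000 uN/um^2
Step 2: Compute t^3 = 1^3 = 1
Step 3: Compute L^3 = 238^3 = 13481272
Step 4: k = 170000 * 17 * 1 / (4 * 13481272)
k = 0.0536 uN/um


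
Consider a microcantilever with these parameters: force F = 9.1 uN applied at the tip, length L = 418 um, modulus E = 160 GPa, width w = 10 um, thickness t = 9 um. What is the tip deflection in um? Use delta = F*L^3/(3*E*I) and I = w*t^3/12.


Step 1: Calculate the second moment of area.
I = w * t^3 / 12 = 10 * 9^3 / 12 = 607.5 um^4
Step 2: Convert E to consistent units (1 GPa = 1000 uN/um^2).
E = 160 GPa = 160000 uN/um^2
Step 3: Calculate tip deflection.
delta = F * L^3 / (3 * E * I)
delta = 9.1 * 418^3 / (3 * 160000 * 607.5)
delta = 2.2792 um


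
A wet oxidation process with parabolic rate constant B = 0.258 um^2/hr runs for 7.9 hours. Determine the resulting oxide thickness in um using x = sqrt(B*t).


Step 1: Compute B*t = 0.258 * 7.9 = 2.0382
Step 2: x = sqrt(2.0382)
x = 1.428 um


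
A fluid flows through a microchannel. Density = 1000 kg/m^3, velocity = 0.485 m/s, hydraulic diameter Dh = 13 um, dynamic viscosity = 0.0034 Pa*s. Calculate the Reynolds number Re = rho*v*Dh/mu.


Step 1: Convert Dh to meters: Dh = 13e-6 m
Step 2: Re = rho * v * Dh / mu
Re = 1000 * 0.485 * 13e-6 / 0.0034
Re = 1.854


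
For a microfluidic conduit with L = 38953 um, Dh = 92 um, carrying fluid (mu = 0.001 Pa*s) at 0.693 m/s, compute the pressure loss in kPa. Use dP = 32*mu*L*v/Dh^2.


Step 1: Convert to SI: L = 38953e-6 m, Dh = 92e-6 m
Step 2: dP = 32 * 0.001 * 38953e-6 * 0.693 / (92e-6)^2
Step 3: dP = 102058.33 Pa
Step 4: Convert to kPa: dP = 102.06 kPa


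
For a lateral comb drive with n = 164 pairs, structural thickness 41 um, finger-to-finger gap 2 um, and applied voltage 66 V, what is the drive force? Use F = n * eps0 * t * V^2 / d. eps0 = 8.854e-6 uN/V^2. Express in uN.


Step 1: Parameters: n=164, eps0=8.854e-6 uN/V^2, t=41 um, V=66 V, d=2 um
Step 2: V^2 = 4356
Step 3: F = 164 * 8.854e-6 * 41 * 4356 / 2
F = 129.666 uN


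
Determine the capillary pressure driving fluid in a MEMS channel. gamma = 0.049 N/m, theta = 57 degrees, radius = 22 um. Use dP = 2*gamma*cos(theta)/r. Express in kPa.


Step 1: cos(57 deg) = 0.5446
Step 2: Convert r to m: r = 22e-6 m
Step 3: dP = 2 * 0.049 * 0.5446 / 22e-6 = 2425.9 Pa
Step 4: Convert Pa to kPa (divide by 1000).
dP = 2.43 kPa


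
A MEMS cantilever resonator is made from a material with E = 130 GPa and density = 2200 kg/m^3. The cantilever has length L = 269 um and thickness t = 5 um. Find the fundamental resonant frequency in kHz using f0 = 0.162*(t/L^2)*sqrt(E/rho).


Step 1: Convert units to SI.
t_SI = 5e-6 m, L_SI = 269e-6 m
Step 2: Calculate sqrt(E/rho).
sqrt(130e9 / 2200) = 7687.06 m/s
Step 3: Compute f0.
f0 = 0.162 * 5e-6 / (269e-6)^2 * 7687.06 = 86048.0 Hz = 86.05 kHz


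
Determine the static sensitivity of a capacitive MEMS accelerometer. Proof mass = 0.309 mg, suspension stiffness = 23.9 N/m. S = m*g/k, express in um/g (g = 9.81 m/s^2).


Step 1: Convert mass: m = 0.309 mg = 3.09e-07 kg
Step 2: S = m * g / k = 3.09e-07 * 9.81 / 23.9
Step 3: S = 1.27e-07 m/g
Step 4: Convert to um/g: S = 0.127 um/g


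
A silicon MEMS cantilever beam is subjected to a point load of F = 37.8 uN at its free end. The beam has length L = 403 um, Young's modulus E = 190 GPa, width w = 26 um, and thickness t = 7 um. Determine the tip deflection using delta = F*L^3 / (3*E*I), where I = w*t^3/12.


Step 1: Calculate the second moment of area.
I = w * t^3 / 12 = 26 * 7^3 / 12 = 743.1667 um^4
Step 2: Convert E to consistent units (1 GPa = 1000 uN/um^2).
E = 190 GPa = 190000 uN/um^2
Step 3: Calculate tip deflection.
delta = F * L^3 / (3 * E * I)
delta = 37.8 * 403^3 / (3 * 190000 * 743.1667)
delta = 5.8404 um


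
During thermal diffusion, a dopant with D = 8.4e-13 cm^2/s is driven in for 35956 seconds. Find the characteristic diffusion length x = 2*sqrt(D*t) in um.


Step 1: Compute D*t = 8.4e-13 * 35956 = 3.020304e-08 cm^2
Step 2: sqrt(D*t) = 1.7379e-04 cm
Step 3: x = 2 * 1.7379e-04 cm = 3.4758e-04 cm
Step 4: Convert to um (1 cm = 1e4 um): x = 3.476 um


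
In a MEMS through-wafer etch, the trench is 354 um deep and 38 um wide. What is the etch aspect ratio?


Step 1: AR = depth / width
Step 2: AR = 354 / 38
AR = 9.3


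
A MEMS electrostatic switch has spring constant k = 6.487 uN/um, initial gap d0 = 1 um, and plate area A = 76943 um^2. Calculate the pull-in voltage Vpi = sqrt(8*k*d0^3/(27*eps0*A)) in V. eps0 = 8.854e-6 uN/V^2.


Step 1: Compute numerator: 8 * k * d0^3 = 8 * 6.487 * 1^3 = 51.896
Step 2: Compute denominator: 27 * eps0 * A = 27 * 8.854e-6 * 76943 = 18.39384
Step 3: Vpi = sqrt(51.896 / 18.39384)
Vpi = 1.68 V


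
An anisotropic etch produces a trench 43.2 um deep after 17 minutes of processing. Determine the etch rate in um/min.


Step 1: Etch rate = depth / time
Step 2: rate = 43.2 / 17
rate = 2.541 um/min


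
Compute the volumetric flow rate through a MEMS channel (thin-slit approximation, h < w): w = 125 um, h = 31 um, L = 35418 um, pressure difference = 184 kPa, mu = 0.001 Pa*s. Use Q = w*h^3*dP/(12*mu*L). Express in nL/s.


Step 1: Convert all dimensions to SI (meters).
w = 125e-6 m, h = 31e-6 m, L = 35418e-6 m, dP = 184e3 Pa
Step 2: Q = w * h^3 * dP / (12 * mu * L)
Q = 125e-6 * (31e-6)^3 * 184e3 / (12 * 0.001 * 35418e-6) = 1.61215813e-09 m^3/s
Step 3: Convert Q from m^3/s to nL/s (1 m^3 = 1e12 nL, so multiply by 1e12).
Q = 1612.158 nL/s


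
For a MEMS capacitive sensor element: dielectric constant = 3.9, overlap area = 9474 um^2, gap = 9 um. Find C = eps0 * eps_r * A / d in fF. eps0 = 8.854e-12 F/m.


Step 1: Convert area to m^2: A = 9474e-12 m^2
Step 2: Convert gap to m: d = 9e-6 m
Step 3: C = eps0 * eps_r * A / d
C = 8.854e-12 * 3.9 * 9474e-12 / 9e-6
Step 4: Convert to fF (multiply by 1e15).
C = 36.35 fF


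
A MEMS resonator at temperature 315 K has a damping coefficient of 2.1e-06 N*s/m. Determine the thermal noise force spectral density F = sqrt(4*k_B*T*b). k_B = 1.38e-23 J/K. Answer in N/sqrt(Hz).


Step 1: Compute 4 * k_B * T * b
= 4 * 1.38e-23 * 315 * 2.1e-06
= 3.6515e-26 N^2/Hz
Step 2: F_noise = sqrt(3.6515e-26)
F_noise = 1.91e-13 N/sqrt(Hz)


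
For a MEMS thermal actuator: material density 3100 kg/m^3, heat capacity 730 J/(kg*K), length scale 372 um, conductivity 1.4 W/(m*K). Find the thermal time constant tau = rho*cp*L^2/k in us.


Step 1: Convert L to m: L = 372e-6 m
Step 2: L^2 = (372e-6)^2 = 1.38384e-07 m^2
Step 3: tau = 3100 * 730 * 1.38384e-07 / 1.4 = 2.2368785143e-01 s
Step 4: Convert to microseconds (multiply by 1e6).
tau = 223687.851 us


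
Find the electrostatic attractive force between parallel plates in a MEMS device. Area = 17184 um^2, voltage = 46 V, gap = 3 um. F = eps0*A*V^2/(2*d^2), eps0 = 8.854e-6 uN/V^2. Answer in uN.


Step 1: Identify parameters.
eps0 = 8.854e-6 uN/V^2, A = 17184 um^2, V = 46 V, d = 3 um
Step 2: Compute V^2 = 46^2 = 2116
Step 3: Compute d^2 = 3^2 = 9
Step 4: F = 0.5 * 8.854e-6 * 17184 * 2116 / 9
F = 17.886 uN


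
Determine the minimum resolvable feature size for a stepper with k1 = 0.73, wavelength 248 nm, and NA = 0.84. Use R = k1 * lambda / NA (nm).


Step 1: Identify values: k1 = 0.73, lambda = 248 nm, NA = 0.84
Step 2: R = k1 * lambda / NA
R = 0.73 * 248 / 0.84
R = 215.5 nm


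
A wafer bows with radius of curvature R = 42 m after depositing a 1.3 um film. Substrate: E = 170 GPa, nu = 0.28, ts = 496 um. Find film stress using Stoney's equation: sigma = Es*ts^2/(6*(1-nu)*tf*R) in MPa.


Step 1: Compute numerator: Es * ts^2 = 170 * 496^2 = 41822720 (GPa*um^2)
Step 2: Compute denominator (R in um): 6*(1-nu)*tf*R = 6*0.72*1.3*42e6 = 235872000.0 (um^2)
Step 3: sigma (GPa) = 41822720 / 235872000.0 = 1.77311e-01 GPa
Step 4: Convert to MPa (x1000): sigma = 177.3 MPa


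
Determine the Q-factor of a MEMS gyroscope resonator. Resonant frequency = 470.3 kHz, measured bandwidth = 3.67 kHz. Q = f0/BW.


Step 1: Q = f0 / bandwidth
Step 2: Q = 470.3 / 3.67
Q = 128.1


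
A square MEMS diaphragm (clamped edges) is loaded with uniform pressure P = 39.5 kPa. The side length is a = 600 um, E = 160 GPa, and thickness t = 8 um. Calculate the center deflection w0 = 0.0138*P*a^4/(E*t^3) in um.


Step 1: Convert pressure to compatible units (E is in GPa, so P in GPa).
P = 39.5 kPa = 39.5e-6 GPa
Step 2: Compute numerator: 0.0138 * P * a^4.
a^4 = 600^4 = 129600000000
numerator = 0.0138 * 39.5e-6 * 129600000000 = 7.0645e+04
Step 3: Compute denominator: E * t^3 = 160 * 8^3 = 81920
Step 4: w0 = numerator / denominator = 7.0645e+04 / 81920 = 0.8624 um


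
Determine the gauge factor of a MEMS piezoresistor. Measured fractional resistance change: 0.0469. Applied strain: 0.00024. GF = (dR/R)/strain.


Step 1: Identify values.
dR/R = 0.0469, strain = 0.00024
Step 2: GF = (dR/R) / strain = 0.0469 / 0.00024
GF = 195.4


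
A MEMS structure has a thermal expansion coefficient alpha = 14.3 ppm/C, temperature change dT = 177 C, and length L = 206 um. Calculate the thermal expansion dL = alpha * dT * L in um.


Step 1: Convert CTE: alpha = 14.3 ppm/C = 14.3e-6 /C
Step 2: dL = 14.3e-6 * 177 * 206
dL = 0.5214 um


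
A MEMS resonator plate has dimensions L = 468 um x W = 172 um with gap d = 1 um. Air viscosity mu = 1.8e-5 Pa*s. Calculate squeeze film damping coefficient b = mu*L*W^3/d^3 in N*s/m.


Step 1: Convert to SI.
L = 468e-6 m, W = 172e-6 m, d = 1e-6 m
Step 2: W^3 = (172e-6)^3 = 5.09e-12 m^3
Step 3: d^3 = (1e-6)^3 = 1.00e-18 m^3
Step 4: b = 1.8e-5 * 468e-6 * 5.09e-12 / 1.00e-18
b = 4.29e-02 N*s/m


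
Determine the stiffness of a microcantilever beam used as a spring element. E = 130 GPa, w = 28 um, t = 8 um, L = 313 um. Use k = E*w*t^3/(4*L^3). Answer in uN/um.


Step 1: Convert E to consistent units (1 GPa = 1000 uN/um^2).
E = 130 GPa = 130000 uN/um^2
Step 2: Compute t^3 = 8^3 = 512
Step 3: Compute L^3 = 313^3 = 30664297
Step 4: k = 130000 * 28 * 512 / (4 * 30664297)
k = 15.1942 uN/um


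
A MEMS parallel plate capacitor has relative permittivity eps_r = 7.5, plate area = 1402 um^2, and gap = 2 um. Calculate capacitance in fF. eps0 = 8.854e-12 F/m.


Step 1: Convert area to m^2: A = 1402e-12 m^2
Step 2: Convert gap to m: d = 2e-6 m
Step 3: C = eps0 * eps_r * A / d
C = 8.854e-12 * 7.5 * 1402e-12 / 2e-6
Step 4: Convert to fF (multiply by 1e15).
C = 46.55 fF


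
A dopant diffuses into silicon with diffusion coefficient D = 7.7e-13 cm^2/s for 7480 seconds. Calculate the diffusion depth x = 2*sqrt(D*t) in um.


Step 1: Compute D*t = 7.7e-13 * 7480 = 5.7596e-09 cm^2
Step 2: sqrt(D*t) = 7.5892e-05 cm
Step 3: x = 2 * 7.5892e-05 cm = 1.51784e-04 cm
Step 4: Convert to um (1 cm = 1e4 um): x = 1.518 um


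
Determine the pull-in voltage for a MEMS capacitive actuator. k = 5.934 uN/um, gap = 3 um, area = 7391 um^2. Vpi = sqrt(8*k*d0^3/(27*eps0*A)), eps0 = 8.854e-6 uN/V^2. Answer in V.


Step 1: Compute numerator: 8 * k * d0^3 = 8 * 5.934 * 3^3 = 1281.744
Step 2: Compute denominator: 27 * eps0 * A = 27 * 8.854e-6 * 7391 = 1.766878
Step 3: Vpi = sqrt(1281.744 / 1.766878)
Vpi = 26.93 V


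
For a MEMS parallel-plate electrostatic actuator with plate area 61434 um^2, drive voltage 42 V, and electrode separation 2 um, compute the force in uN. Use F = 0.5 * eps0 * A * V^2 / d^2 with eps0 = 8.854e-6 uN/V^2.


Step 1: Identify parameters.
eps0 = 8.854e-6 uN/V^2, A = 61434 um^2, V = 42 V, d = 2 um
Step 2: Compute V^2 = 42^2 = 1764
Step 3: Compute d^2 = 2^2 = 4
Step 4: F = 0.5 * 8.854e-6 * 61434 * 1764 / 4
F = 119.938 uN


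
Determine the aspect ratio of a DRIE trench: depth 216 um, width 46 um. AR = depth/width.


Step 1: AR = depth / width
Step 2: AR = 216 / 46
AR = 4.7


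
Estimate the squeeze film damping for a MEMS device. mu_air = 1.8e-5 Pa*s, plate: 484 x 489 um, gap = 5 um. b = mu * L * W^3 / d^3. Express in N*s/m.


Step 1: Convert to SI.
L = 484e-6 m, W = 489e-6 m, d = 5e-6 m
Step 2: W^3 = (489e-6)^3 = 1.17e-10 m^3
Step 3: d^3 = (5e-6)^3 = 1.25e-16 m^3
Step 4: b = 1.8e-5 * 484e-6 * 1.17e-10 / 1.25e-16
b = 8.15e-03 N*s/m
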